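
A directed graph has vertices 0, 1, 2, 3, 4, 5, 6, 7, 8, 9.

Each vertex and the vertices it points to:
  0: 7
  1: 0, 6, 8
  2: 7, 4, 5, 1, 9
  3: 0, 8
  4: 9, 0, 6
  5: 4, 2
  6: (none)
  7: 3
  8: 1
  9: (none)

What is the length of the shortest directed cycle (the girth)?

2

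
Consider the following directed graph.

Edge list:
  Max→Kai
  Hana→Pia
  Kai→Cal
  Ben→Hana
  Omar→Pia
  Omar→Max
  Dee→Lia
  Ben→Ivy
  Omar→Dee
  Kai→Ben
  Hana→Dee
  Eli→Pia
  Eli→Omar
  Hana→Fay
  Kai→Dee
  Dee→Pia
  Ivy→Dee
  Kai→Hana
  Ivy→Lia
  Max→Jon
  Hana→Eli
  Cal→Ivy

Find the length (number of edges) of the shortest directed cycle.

For each vertex v, BFS finds the shortest path from v back to v.
The shortest such closed walk is Max → Kai → Hana → Eli → Omar → Max, length 5.

5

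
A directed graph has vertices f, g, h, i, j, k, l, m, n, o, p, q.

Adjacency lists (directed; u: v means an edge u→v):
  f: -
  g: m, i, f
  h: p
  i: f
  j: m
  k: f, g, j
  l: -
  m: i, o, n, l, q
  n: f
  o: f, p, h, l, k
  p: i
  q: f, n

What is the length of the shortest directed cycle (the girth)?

4

For each vertex v, BFS finds the shortest path from v back to v.
The shortest such closed walk is o → k → g → m → o, length 4.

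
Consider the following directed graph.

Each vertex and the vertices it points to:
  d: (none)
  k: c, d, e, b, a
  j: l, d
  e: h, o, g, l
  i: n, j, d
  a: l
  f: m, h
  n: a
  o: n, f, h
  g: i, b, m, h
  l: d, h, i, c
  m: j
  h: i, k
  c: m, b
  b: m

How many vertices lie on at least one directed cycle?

14

A vertex is on a directed cycle iff it belongs to a strongly connected component of size ≥ 2 (or has a self-loop).
The vertices on cycles are {a, b, c, e, f, g, h, i, j, k, l, m, n, o} — 14 in total.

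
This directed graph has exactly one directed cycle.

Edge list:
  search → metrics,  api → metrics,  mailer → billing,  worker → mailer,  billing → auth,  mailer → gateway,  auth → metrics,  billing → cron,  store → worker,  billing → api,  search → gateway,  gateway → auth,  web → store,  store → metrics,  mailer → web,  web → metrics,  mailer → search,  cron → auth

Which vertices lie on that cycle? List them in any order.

web, store, mailer, worker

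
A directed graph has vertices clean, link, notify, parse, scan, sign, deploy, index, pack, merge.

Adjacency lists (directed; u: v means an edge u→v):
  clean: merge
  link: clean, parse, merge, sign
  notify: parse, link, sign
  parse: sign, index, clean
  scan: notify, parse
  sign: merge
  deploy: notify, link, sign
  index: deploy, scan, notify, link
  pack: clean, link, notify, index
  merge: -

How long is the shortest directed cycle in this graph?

For each vertex v, BFS finds the shortest path from v back to v.
The shortest such closed walk is index → scan → parse → index, length 3.

3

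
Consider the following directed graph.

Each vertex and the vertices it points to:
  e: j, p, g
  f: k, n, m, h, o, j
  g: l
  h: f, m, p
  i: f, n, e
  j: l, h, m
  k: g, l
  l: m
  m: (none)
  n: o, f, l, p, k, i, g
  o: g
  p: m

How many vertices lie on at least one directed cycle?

A vertex is on a directed cycle iff it belongs to a strongly connected component of size ≥ 2 (or has a self-loop).
The vertices on cycles are {e, f, h, i, j, n} — 6 in total.

6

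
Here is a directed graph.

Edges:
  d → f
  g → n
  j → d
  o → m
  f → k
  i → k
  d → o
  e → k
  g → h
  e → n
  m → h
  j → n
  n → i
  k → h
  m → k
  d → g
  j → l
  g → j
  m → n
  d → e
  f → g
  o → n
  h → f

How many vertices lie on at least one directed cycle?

A vertex is on a directed cycle iff it belongs to a strongly connected component of size ≥ 2 (or has a self-loop).
The vertices on cycles are {d, e, f, g, h, i, j, k, m, n, o} — 11 in total.

11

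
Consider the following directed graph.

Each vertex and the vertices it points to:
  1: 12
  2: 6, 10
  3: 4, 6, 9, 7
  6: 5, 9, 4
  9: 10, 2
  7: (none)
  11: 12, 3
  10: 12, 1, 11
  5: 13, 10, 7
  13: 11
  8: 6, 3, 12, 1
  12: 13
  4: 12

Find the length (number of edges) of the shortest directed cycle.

For each vertex v, BFS finds the shortest path from v back to v.
The shortest such closed walk is 6 → 9 → 2 → 6, length 3.

3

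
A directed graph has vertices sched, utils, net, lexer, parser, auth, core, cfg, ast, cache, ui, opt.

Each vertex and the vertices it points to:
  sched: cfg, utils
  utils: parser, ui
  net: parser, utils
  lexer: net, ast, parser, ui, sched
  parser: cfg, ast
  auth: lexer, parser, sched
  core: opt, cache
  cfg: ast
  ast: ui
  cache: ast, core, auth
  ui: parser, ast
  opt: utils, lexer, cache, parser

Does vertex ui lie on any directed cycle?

Yes

ui is on a cycle iff ui can reach itself via ≥1 edge.
ui → ast → ui — yes.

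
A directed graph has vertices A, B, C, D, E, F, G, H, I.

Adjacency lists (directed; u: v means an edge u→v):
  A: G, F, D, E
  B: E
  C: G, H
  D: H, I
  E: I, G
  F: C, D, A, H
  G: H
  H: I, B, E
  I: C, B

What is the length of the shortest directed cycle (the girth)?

For each vertex v, BFS finds the shortest path from v back to v.
The shortest such closed walk is F → A → F, length 2.

2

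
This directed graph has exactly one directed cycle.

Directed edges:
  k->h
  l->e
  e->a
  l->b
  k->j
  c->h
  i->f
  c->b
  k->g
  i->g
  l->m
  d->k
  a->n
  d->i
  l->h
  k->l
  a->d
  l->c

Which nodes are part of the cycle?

DFS with gray/black marking from a:
a gray
  d gray
    k gray
      j gray
      j black
      g gray
      g black
      h gray
      h black
      l gray
        e gray
          e→a: a is gray → back edge
Back edge closes the cycle a → d → k → l → e → a; its vertices are {a, d, e, k, l}.

a, d, e, k, l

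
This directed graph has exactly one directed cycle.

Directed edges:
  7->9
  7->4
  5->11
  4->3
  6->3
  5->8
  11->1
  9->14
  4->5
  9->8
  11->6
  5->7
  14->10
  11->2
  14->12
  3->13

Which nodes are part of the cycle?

DFS with gray/black marking from 7:
7 gray
  9 gray
    14 gray
      10 gray
      10 black
      12 gray
      12 black
    14 black
    8 gray
    8 black
  9 black
  4 gray
    5 gray
      5→8: 8 black — skip
      11 gray
        6 gray
          3 gray
            13 gray
            13 black
          3 black
        6 black
        1 gray
        1 black
        2 gray
        2 black
      11 black
      5→7: 7 is gray → back edge
Back edge closes the cycle 7 → 4 → 5 → 7; its vertices are {4, 5, 7}.

4, 5, 7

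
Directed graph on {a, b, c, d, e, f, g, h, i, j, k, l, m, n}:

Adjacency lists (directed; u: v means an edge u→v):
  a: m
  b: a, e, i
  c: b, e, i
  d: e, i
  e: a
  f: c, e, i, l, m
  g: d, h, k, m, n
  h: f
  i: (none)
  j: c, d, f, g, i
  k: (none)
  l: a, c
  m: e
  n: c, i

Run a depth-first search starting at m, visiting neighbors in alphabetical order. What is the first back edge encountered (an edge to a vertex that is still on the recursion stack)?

a->m

DFS from m (visiting neighbors in alphabetical order); mark gray on enter, black on exit:
m gray
  e gray
    a gray
      a→m: m is gray → back edge
First back edge: a → m.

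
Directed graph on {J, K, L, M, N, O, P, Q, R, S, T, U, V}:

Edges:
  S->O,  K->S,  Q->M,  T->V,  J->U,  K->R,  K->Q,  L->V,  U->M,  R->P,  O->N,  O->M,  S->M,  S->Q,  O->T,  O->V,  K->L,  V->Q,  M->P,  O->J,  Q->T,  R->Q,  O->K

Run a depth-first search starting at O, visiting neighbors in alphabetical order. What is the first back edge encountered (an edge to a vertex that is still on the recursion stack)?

T→V

DFS from O (visiting neighbors in alphabetical order); mark gray on enter, black on exit:
O gray
  J gray
    U gray
      M gray
        P gray
        P black
      M black
    U black
  J black
  K gray
    L gray
      V gray
        Q gray
          Q→M: M black — skip
          T gray
            T→V: V is gray → back edge
First back edge: T → V.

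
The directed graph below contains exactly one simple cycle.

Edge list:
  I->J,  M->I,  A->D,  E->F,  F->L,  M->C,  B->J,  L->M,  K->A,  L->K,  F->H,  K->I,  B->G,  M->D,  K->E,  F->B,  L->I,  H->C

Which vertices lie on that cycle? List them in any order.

E, F, K, L

DFS with gray/black marking from F:
F gray
  L gray
    K gray
      E gray
        E→F: F is gray → back edge
Back edge closes the cycle F → L → K → E → F; its vertices are {E, F, K, L}.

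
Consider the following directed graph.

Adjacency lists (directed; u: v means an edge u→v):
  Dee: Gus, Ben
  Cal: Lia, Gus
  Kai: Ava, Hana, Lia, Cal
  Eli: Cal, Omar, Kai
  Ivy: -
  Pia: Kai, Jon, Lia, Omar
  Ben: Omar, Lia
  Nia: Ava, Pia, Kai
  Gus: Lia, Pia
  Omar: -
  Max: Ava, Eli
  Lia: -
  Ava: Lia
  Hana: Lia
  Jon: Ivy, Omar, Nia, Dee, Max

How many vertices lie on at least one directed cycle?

9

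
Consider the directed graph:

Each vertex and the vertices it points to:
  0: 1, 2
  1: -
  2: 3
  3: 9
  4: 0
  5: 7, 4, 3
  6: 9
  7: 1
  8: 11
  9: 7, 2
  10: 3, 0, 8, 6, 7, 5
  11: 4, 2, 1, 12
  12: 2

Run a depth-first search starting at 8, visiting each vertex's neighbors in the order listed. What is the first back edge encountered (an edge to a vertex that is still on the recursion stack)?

DFS from 8 (visiting each vertex's neighbors in the order listed); mark gray on enter, black on exit:
8 gray
  11 gray
    4 gray
      0 gray
        1 gray
        1 black
        2 gray
          3 gray
            9 gray
              7 gray
                7→1: 1 black — skip
              7 black
              9→2: 2 is gray → back edge
First back edge: 9 → 2.

9->2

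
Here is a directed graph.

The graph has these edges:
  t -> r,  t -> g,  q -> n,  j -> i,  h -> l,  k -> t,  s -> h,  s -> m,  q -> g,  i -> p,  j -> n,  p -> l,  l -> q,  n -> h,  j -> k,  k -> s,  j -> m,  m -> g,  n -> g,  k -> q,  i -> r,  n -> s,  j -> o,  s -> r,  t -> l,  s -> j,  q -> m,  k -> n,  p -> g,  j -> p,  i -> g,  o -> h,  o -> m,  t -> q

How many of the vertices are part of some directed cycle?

A vertex is on a directed cycle iff it belongs to a strongly connected component of size ≥ 2 (or has a self-loop).
The vertices on cycles are {h, i, j, k, l, n, o, p, q, s, t} — 11 in total.

11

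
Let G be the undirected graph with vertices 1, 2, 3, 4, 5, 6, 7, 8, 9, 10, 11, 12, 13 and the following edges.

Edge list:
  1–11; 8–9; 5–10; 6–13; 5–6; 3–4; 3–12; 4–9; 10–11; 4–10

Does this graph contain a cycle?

No

DFS, tracking each vertex's parent; an edge to a visited non-parent vertex closes a cycle.
Start from 1:
visit 1 (parent –)
  visit 11 (parent 1)
    visit 10 (parent 11)
      visit 5 (parent 10)
        5–10: parent, skip
        visit 6 (parent 5)
          6–5: parent, skip
          visit 13 (parent 6)
            13–6: parent, skip
      10–11: parent, skip
      visit 4 (parent 10)
        visit 3 (parent 4)
          3–4: parent, skip
          visit 12 (parent 3)
            12–3: parent, skip
        4–10: parent, skip
        visit 9 (parent 4)
          visit 8 (parent 9)
            8–9: parent, skip
          9–4: parent, skip
    11–1: parent, skip
visit 2 (parent –)
visit 7 (parent –)
No non-parent visited neighbor found — the graph is a forest.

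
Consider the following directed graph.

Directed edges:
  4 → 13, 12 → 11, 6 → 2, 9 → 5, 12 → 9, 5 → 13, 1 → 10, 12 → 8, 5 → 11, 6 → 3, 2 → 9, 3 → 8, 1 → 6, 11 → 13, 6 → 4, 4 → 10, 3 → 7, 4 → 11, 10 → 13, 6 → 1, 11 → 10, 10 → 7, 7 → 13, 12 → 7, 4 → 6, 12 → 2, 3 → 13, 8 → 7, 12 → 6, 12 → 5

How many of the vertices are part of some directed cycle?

A vertex is on a directed cycle iff it belongs to a strongly connected component of size ≥ 2 (or has a self-loop).
The vertices on cycles are {1, 4, 6} — 3 in total.

3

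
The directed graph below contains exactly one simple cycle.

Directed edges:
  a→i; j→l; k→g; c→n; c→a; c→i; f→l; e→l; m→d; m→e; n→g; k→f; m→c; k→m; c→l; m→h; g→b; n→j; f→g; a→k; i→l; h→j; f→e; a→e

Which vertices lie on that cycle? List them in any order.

a, c, k, m

DFS with gray/black marking from k:
k gray
  m gray
    c gray
      i gray
        l gray
        l black
      i black
      n gray
        j gray
          j→l: l black — skip
        j black
        g gray
          b gray
          b black
        g black
      n black
      c→l: l black — skip
      a gray
        a→i: i black — skip
        a→k: k is gray → back edge
Back edge closes the cycle k → m → c → a → k; its vertices are {a, c, k, m}.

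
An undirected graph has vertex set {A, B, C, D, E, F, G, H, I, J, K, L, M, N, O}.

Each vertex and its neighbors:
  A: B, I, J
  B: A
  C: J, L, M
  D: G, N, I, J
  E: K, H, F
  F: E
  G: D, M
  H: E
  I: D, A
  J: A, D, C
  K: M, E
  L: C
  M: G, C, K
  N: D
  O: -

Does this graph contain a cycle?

Yes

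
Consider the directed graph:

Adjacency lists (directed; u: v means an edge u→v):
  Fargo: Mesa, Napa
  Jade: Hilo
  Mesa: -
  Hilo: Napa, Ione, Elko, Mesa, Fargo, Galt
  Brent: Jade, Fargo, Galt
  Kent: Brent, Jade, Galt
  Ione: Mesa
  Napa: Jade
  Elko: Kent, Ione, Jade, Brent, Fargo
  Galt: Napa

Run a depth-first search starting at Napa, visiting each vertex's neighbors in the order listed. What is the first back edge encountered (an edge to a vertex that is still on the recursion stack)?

DFS from Napa (visiting each vertex's neighbors in the order listed); mark gray on enter, black on exit:
Napa gray
  Jade gray
    Hilo gray
      Hilo→Napa: Napa is gray → back edge
First back edge: Hilo → Napa.

Hilo→Napa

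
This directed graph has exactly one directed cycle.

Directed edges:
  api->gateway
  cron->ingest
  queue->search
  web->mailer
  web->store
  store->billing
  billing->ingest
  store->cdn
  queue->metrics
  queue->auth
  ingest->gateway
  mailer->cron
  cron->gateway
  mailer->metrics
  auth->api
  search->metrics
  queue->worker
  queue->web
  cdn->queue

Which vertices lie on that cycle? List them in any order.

cdn, web, queue, store

DFS with gray/black marking from cdn:
cdn gray
  queue gray
    worker gray
    worker black
    auth gray
      api gray
        gateway gray
        gateway black
      api black
    auth black
    web gray
      mailer gray
        cron gray
          cron→gateway: gateway black — skip
          ingest gray
            ingest→gateway: gateway black — skip
          ingest black
        cron black
        metrics gray
        metrics black
      mailer black
      store gray
        store→cdn: cdn is gray → back edge
Back edge closes the cycle cdn → queue → web → store → cdn; its vertices are {cdn, web, queue, store}.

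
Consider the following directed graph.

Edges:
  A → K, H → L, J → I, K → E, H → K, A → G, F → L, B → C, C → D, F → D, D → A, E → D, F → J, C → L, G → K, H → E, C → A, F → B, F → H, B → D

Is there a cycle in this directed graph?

Yes

DFS with white/gray/black marking, starting from F:
F gray
  D gray
    A gray
      G gray
        K gray
          E gray
            E→D: D is gray → back edge
Back edge found, so a cycle exists: D → A → G → K → E → D.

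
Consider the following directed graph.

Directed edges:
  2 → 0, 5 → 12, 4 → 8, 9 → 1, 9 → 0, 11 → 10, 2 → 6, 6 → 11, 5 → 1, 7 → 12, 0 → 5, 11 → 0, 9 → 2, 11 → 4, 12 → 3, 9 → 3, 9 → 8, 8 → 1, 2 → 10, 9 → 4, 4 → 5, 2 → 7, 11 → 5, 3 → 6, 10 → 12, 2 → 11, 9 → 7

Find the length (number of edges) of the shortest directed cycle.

5

For each vertex v, BFS finds the shortest path from v back to v.
The shortest such closed walk is 6 → 11 → 10 → 12 → 3 → 6, length 5.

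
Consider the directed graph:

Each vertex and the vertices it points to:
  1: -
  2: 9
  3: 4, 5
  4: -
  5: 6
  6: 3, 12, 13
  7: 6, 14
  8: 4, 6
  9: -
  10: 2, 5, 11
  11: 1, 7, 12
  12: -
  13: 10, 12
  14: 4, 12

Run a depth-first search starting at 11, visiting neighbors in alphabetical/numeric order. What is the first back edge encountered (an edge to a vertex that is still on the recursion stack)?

DFS from 11 (visiting neighbors in alphabetical/numeric order); mark gray on enter, black on exit:
11 gray
  1 gray
  1 black
  7 gray
    6 gray
      3 gray
        4 gray
        4 black
        5 gray
          5→6: 6 is gray → back edge
First back edge: 5 → 6.

5→6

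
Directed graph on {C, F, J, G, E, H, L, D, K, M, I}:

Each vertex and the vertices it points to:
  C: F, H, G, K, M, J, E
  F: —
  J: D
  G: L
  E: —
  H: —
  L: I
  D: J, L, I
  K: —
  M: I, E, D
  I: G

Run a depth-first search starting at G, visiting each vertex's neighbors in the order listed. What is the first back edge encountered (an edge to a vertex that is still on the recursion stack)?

DFS from G (visiting each vertex's neighbors in the order listed); mark gray on enter, black on exit:
G gray
  L gray
    I gray
      I→G: G is gray → back edge
First back edge: I → G.

I->G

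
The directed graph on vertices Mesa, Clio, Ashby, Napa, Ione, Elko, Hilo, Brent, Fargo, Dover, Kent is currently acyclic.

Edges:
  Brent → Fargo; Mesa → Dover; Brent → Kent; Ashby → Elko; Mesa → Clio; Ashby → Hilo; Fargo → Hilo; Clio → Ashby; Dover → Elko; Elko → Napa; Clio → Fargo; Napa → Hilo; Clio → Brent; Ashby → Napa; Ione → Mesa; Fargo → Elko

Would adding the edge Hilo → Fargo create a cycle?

Adding Hilo→Fargo creates a cycle iff Fargo can already reach Hilo.
Path from Fargo: Fargo → Hilo.
So Fargo → … → Hilo → Fargo is a cycle.

Yes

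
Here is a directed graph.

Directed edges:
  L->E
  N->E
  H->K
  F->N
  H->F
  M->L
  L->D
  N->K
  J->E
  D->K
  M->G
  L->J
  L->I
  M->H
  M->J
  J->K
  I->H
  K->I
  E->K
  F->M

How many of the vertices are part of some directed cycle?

A vertex is on a directed cycle iff it belongs to a strongly connected component of size ≥ 2 (or has a self-loop).
The vertices on cycles are {D, E, F, H, I, J, K, L, M, N} — 10 in total.

10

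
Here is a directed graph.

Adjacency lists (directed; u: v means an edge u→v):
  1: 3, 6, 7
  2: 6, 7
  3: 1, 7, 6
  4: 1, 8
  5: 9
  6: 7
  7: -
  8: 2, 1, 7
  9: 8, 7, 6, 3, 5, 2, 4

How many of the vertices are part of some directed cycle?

A vertex is on a directed cycle iff it belongs to a strongly connected component of size ≥ 2 (or has a self-loop).
The vertices on cycles are {1, 3, 5, 9} — 4 in total.

4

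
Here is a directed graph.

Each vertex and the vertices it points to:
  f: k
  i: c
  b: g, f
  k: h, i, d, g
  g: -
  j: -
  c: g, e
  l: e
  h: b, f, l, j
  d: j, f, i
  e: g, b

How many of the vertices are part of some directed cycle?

9

A vertex is on a directed cycle iff it belongs to a strongly connected component of size ≥ 2 (or has a self-loop).
The vertices on cycles are {b, c, d, e, f, h, i, k, l} — 9 in total.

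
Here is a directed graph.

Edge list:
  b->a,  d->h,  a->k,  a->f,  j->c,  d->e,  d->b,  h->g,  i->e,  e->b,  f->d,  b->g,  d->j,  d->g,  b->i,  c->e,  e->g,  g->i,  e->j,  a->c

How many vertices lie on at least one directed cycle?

10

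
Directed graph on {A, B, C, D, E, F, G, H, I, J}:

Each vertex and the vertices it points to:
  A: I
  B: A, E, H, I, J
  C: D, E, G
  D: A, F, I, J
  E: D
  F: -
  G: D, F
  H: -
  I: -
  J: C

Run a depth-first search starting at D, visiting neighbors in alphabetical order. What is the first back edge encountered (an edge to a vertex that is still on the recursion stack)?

C→D

DFS from D (visiting neighbors in alphabetical order); mark gray on enter, black on exit:
D gray
  A gray
    I gray
    I black
  A black
  F gray
  F black
  D→I: I black — skip
  J gray
    C gray
      C→D: D is gray → back edge
First back edge: C → D.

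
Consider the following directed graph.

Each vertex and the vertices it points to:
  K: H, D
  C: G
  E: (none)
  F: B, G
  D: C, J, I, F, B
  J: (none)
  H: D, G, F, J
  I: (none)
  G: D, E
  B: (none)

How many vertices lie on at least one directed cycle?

A vertex is on a directed cycle iff it belongs to a strongly connected component of size ≥ 2 (or has a self-loop).
The vertices on cycles are {C, D, F, G} — 4 in total.

4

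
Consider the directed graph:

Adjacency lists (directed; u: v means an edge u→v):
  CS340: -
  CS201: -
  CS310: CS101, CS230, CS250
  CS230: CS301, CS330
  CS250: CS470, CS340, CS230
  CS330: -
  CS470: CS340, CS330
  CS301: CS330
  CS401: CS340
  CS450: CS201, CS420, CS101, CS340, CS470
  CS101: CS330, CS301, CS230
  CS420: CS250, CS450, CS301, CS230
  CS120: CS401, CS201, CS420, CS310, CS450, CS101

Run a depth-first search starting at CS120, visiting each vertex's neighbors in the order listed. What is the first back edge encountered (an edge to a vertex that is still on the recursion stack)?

CS450->CS420

DFS from CS120 (visiting each vertex's neighbors in the order listed); mark gray on enter, black on exit:
CS120 gray
  CS401 gray
    CS340 gray
    CS340 black
  CS401 black
  CS201 gray
  CS201 black
  CS420 gray
    CS250 gray
      CS470 gray
        CS470→CS340: CS340 black — skip
        CS330 gray
        CS330 black
      CS470 black
      CS250→CS340: CS340 black — skip
      CS230 gray
        CS301 gray
          CS301→CS330: CS330 black — skip
        CS301 black
        CS230→CS330: CS330 black — skip
      CS230 black
    CS250 black
    CS450 gray
      CS450→CS201: CS201 black — skip
      CS450→CS420: CS420 is gray → back edge
First back edge: CS450 → CS420.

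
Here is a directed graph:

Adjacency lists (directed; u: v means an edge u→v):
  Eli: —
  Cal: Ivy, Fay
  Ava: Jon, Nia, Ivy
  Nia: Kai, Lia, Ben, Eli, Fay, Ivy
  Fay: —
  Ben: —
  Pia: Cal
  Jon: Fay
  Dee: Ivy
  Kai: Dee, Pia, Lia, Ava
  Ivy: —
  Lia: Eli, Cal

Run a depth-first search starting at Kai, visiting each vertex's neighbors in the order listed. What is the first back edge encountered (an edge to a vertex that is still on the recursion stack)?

DFS from Kai (visiting each vertex's neighbors in the order listed); mark gray on enter, black on exit:
Kai gray
  Dee gray
    Ivy gray
    Ivy black
  Dee black
  Pia gray
    Cal gray
      Cal→Ivy: Ivy black — skip
      Fay gray
      Fay black
    Cal black
  Pia black
  Lia gray
    Eli gray
    Eli black
    Lia→Cal: Cal black — skip
  Lia black
  Ava gray
    Jon gray
      Jon→Fay: Fay black — skip
    Jon black
    Nia gray
      Nia→Kai: Kai is gray → back edge
First back edge: Nia → Kai.

Nia→Kai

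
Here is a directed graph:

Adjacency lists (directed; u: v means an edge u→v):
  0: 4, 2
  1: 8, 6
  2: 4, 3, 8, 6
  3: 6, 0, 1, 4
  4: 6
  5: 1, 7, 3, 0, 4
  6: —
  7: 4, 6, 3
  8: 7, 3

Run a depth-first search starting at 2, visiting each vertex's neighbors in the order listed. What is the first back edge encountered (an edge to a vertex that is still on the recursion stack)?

DFS from 2 (visiting each vertex's neighbors in the order listed); mark gray on enter, black on exit:
2 gray
  4 gray
    6 gray
    6 black
  4 black
  3 gray
    3→6: 6 black — skip
    0 gray
      0→4: 4 black — skip
      0→2: 2 is gray → back edge
First back edge: 0 → 2.

0->2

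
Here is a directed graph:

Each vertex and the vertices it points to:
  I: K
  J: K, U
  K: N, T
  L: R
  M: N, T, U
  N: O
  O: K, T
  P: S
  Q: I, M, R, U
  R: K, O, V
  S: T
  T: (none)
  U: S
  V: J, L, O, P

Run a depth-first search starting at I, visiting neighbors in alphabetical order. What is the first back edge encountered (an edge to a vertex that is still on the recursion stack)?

DFS from I (visiting neighbors in alphabetical order); mark gray on enter, black on exit:
I gray
  K gray
    N gray
      O gray
        O→K: K is gray → back edge
First back edge: O → K.

O->K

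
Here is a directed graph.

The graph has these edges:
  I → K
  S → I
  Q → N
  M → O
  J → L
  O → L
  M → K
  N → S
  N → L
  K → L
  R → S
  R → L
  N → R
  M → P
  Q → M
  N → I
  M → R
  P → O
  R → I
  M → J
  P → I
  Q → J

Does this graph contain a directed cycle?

DFS with white/gray/black marking, starting from M:
M gray
  J gray
    L gray
    L black
  J black
  O gray
    O→L: L black — skip
  O black
  P gray
    P→O: O black — skip
    I gray
      K gray
        K→L: L black — skip
      K black
    I black
  P black
  R gray
    R→I: I black — skip
    S gray
      S→I: I black — skip
    S black
    R→L: L black — skip
  R black
  M→K: K black — skip
M black
N gray
  N→L: L black — skip
  N→R: R black — skip
  N→S: S black — skip
  N→I: I black — skip
N black
Q gray
  Q→M: M black — skip
  Q→N: N black — skip
  Q→J: J black — skip
Q black
Every edge goes to a white or black vertex — no back edge, so the graph is acyclic.

No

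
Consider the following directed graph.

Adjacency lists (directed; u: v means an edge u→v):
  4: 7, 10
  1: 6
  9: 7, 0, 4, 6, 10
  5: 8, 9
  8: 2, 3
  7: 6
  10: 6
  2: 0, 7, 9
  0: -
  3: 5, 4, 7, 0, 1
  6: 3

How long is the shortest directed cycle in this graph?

For each vertex v, BFS finds the shortest path from v back to v.
The shortest such closed walk is 8 → 3 → 5 → 8, length 3.

3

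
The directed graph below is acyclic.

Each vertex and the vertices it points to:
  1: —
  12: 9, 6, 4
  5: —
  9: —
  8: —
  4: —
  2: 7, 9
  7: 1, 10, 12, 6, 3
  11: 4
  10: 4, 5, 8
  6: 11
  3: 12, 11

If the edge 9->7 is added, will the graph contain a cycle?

Yes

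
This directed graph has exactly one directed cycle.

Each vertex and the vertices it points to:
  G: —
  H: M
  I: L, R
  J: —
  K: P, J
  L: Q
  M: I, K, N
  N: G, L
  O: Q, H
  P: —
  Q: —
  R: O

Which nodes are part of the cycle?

H, I, M, O, R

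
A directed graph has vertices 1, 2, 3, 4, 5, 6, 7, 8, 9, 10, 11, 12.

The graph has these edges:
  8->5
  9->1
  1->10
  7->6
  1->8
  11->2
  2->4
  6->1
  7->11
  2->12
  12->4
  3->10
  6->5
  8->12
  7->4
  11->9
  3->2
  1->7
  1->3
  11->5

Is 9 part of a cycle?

Yes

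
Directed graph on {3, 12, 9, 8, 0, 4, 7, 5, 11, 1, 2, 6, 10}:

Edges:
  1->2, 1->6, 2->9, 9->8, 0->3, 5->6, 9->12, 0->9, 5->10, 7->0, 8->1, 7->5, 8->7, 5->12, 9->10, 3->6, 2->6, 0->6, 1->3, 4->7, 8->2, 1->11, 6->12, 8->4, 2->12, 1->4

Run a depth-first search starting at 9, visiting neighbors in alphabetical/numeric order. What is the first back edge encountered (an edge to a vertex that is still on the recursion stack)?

2->9

DFS from 9 (visiting neighbors in alphabetical/numeric order); mark gray on enter, black on exit:
9 gray
  8 gray
    1 gray
      2 gray
        6 gray
          12 gray
          12 black
        6 black
        2→9: 9 is gray → back edge
First back edge: 2 → 9.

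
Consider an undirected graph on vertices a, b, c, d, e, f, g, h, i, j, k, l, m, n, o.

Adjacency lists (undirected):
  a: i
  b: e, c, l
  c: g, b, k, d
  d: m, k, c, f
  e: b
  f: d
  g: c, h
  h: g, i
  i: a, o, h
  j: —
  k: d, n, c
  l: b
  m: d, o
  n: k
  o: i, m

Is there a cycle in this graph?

Yes

DFS, tracking each vertex's parent; an edge to a visited non-parent vertex closes a cycle.
Start from o:
visit o (parent –)
  visit i (parent o)
    visit a (parent i)
      a–i: parent, skip
    i–o: parent, skip
    visit h (parent i)
      visit g (parent h)
        visit c (parent g)
          c–g: parent, skip
          visit b (parent c)
            visit e (parent b)
              e–b: parent, skip
            b–c: parent, skip
            visit l (parent b)
              l–b: parent, skip
          visit k (parent c)
            visit d (parent k)
              visit m (parent d)
                m–d: parent, skip
                m–o: o visited and ≠ parent → cycle
Cycle: o – i – h – g – c – k – d – m – o.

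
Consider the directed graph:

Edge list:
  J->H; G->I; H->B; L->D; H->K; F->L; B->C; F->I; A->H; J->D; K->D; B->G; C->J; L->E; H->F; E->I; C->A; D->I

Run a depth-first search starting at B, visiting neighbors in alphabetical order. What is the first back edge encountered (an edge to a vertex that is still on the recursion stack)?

H→B

DFS from B (visiting neighbors in alphabetical order); mark gray on enter, black on exit:
B gray
  C gray
    A gray
      H gray
        H→B: B is gray → back edge
First back edge: H → B.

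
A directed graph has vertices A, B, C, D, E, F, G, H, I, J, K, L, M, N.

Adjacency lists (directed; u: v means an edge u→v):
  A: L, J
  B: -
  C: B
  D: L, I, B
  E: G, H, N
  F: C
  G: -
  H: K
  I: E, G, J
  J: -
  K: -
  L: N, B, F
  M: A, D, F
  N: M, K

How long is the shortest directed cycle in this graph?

4

For each vertex v, BFS finds the shortest path from v back to v.
The shortest such closed walk is D → L → N → M → D, length 4.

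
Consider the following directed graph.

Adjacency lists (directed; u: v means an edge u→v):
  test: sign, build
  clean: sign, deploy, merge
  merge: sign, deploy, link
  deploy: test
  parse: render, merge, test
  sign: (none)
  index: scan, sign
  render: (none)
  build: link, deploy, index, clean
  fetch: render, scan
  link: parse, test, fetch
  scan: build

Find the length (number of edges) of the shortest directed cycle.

For each vertex v, BFS finds the shortest path from v back to v.
The shortest such closed walk is build → index → scan → build, length 3.

3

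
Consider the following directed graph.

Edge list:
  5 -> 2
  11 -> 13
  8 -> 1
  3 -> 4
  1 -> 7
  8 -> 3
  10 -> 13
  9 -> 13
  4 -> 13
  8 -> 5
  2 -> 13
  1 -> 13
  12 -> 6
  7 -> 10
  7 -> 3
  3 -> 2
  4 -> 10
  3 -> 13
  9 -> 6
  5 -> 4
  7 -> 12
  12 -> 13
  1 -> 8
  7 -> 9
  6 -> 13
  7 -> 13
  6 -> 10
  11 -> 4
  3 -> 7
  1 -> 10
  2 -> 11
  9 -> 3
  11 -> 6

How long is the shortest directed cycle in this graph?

2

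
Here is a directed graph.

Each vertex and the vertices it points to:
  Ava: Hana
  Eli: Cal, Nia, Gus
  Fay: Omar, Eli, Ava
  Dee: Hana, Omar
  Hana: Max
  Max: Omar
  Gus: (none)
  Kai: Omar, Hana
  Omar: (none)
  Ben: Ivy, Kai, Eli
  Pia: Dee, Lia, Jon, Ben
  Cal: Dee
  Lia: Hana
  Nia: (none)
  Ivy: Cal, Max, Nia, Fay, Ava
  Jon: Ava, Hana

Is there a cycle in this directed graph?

No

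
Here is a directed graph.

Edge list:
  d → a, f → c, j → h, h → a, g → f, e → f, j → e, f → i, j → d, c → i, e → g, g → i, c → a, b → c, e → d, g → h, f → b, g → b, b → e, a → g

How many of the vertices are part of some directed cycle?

8

A vertex is on a directed cycle iff it belongs to a strongly connected component of size ≥ 2 (or has a self-loop).
The vertices on cycles are {a, b, c, d, e, f, g, h} — 8 in total.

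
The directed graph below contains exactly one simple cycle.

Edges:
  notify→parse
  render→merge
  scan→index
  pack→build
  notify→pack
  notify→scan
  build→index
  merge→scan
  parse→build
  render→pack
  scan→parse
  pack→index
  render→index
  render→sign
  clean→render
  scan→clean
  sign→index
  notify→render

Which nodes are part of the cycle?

DFS with gray/black marking from render:
render gray
  index gray
  index black
  sign gray
    sign→index: index black — skip
  sign black
  pack gray
    build gray
      build→index: index black — skip
    build black
    pack→index: index black — skip
  pack black
  merge gray
    scan gray
      scan→index: index black — skip
      parse gray
        parse→build: build black — skip
      parse black
      clean gray
        clean→render: render is gray → back edge
Back edge closes the cycle render → merge → scan → clean → render; its vertices are {scan, clean, merge, render}.

scan, clean, merge, render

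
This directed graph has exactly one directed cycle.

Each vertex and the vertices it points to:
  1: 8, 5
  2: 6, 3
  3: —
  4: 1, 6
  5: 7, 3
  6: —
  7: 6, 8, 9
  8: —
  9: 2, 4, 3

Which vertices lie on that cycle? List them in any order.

1, 4, 5, 7, 9

DFS with gray/black marking from 5:
5 gray
  7 gray
    6 gray
    6 black
    8 gray
    8 black
    9 gray
      2 gray
        2→6: 6 black — skip
        3 gray
        3 black
      2 black
      4 gray
        1 gray
          1→8: 8 black — skip
          1→5: 5 is gray → back edge
Back edge closes the cycle 5 → 7 → 9 → 4 → 1 → 5; its vertices are {1, 4, 5, 7, 9}.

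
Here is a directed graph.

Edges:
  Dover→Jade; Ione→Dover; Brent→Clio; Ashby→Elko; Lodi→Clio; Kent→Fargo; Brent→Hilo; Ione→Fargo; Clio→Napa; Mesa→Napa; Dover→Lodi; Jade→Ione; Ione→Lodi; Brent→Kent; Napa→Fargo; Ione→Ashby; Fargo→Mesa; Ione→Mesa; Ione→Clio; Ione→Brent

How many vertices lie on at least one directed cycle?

6

A vertex is on a directed cycle iff it belongs to a strongly connected component of size ≥ 2 (or has a self-loop).
The vertices on cycles are {Ione, Jade, Mesa, Napa, Dover, Fargo} — 6 in total.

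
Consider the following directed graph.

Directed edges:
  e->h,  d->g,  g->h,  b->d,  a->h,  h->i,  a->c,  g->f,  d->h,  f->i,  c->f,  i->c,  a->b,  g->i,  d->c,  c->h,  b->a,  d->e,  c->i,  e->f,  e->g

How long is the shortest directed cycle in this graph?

2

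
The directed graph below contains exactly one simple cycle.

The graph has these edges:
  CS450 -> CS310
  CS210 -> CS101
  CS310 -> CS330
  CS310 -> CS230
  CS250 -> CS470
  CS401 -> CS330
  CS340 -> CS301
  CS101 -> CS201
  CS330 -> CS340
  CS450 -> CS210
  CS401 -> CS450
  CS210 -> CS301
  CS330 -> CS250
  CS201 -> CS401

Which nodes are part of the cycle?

CS101, CS201, CS210, CS401, CS450

DFS with gray/black marking from CS401:
CS401 gray
  CS330 gray
    CS250 gray
      CS470 gray
      CS470 black
    CS250 black
    CS340 gray
      CS301 gray
      CS301 black
    CS340 black
  CS330 black
  CS450 gray
    CS210 gray
      CS210→CS301: CS301 black — skip
      CS101 gray
        CS201 gray
          CS201→CS401: CS401 is gray → back edge
Back edge closes the cycle CS401 → CS450 → CS210 → CS101 → CS201 → CS401; its vertices are {CS101, CS201, CS210, CS401, CS450}.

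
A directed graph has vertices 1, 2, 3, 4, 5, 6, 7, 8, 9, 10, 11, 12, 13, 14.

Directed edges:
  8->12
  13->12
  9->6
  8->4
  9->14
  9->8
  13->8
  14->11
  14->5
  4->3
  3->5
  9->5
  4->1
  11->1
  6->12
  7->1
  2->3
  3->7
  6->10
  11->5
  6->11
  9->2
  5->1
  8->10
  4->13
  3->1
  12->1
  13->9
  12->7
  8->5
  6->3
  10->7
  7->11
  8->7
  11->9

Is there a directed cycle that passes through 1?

No

1 lies on a cycle iff there is a path from 1 back to itself.
Exploring from 1, it never reaches itself; equivalently, its strongly connected component is a singleton.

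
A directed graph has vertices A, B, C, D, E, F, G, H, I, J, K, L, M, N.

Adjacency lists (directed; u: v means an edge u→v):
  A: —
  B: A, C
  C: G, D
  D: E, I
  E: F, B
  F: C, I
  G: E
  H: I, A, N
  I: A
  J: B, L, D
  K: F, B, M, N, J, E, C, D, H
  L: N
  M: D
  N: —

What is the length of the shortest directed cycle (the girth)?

4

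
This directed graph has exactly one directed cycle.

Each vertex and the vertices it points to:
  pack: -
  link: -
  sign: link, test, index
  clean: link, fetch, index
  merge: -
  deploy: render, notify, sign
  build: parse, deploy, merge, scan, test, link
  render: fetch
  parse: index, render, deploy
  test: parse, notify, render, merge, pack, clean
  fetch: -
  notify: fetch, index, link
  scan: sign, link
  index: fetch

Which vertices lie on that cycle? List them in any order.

sign, test, parse, deploy

DFS with gray/black marking from test:
test gray
  parse gray
    index gray
      fetch gray
      fetch black
    index black
    render gray
      render→fetch: fetch black — skip
    render black
    deploy gray
      deploy→render: render black — skip
      notify gray
        notify→fetch: fetch black — skip
        notify→index: index black — skip
        link gray
        link black
      notify black
      sign gray
        sign→link: link black — skip
        sign→test: test is gray → back edge
Back edge closes the cycle test → parse → deploy → sign → test; its vertices are {sign, test, parse, deploy}.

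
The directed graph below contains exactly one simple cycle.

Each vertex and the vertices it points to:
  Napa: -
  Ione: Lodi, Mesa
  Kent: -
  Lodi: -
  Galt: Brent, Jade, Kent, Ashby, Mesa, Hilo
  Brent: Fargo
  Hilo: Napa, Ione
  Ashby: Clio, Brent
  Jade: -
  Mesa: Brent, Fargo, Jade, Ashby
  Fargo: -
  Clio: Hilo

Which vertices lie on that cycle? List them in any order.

Clio, Hilo, Ione, Mesa, Ashby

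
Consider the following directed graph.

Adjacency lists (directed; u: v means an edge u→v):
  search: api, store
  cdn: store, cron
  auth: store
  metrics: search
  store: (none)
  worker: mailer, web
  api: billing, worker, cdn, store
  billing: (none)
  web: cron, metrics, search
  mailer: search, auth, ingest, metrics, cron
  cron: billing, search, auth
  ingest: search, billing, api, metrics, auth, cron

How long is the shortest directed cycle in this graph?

For each vertex v, BFS finds the shortest path from v back to v.
The shortest such closed walk is api → worker → web → search → api, length 4.

4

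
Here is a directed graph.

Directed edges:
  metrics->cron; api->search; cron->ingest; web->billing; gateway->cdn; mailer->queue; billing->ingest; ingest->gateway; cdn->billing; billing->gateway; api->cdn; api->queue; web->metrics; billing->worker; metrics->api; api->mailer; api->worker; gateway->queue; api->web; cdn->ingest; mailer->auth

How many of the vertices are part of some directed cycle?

7

A vertex is on a directed cycle iff it belongs to a strongly connected component of size ≥ 2 (or has a self-loop).
The vertices on cycles are {api, cdn, web, ingest, billing, gateway, metrics} — 7 in total.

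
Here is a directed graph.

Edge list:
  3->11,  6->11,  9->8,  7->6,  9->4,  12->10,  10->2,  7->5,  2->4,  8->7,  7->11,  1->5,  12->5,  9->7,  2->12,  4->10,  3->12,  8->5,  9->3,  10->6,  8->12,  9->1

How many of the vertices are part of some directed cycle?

4

A vertex is on a directed cycle iff it belongs to a strongly connected component of size ≥ 2 (or has a self-loop).
The vertices on cycles are {2, 4, 10, 12} — 4 in total.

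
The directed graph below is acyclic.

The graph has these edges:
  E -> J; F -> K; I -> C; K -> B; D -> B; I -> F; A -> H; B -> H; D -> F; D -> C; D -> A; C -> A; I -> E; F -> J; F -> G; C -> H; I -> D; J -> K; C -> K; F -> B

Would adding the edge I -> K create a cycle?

No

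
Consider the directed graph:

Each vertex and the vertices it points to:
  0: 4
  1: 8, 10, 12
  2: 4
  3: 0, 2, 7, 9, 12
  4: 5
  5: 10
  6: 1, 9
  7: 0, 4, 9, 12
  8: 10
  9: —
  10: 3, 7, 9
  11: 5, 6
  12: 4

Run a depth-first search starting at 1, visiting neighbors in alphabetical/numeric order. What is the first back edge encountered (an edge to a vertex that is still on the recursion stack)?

5->10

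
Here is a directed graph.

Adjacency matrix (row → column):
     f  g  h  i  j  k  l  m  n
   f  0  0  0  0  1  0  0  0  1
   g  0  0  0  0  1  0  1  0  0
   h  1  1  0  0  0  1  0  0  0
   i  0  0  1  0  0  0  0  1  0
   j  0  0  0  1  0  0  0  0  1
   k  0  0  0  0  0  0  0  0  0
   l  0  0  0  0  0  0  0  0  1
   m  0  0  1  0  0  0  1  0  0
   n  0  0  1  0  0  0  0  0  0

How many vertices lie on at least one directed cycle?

8

A vertex is on a directed cycle iff it belongs to a strongly connected component of size ≥ 2 (or has a self-loop).
The vertices on cycles are {f, g, h, i, j, l, m, n} — 8 in total.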